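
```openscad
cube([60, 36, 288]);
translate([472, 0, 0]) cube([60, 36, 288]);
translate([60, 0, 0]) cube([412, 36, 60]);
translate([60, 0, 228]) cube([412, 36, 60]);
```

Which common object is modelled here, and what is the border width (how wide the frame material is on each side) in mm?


A picture frame. The border width is 60 mm.

Four thin pieces enclosing a rectangular opening — a picture frame. The two full-height stiles are 288 mm tall; the top rail sits at z = 228 and is 60 mm tall, so the border above the opening is 288 − 228 = 60 mm, matching the stile x-width.


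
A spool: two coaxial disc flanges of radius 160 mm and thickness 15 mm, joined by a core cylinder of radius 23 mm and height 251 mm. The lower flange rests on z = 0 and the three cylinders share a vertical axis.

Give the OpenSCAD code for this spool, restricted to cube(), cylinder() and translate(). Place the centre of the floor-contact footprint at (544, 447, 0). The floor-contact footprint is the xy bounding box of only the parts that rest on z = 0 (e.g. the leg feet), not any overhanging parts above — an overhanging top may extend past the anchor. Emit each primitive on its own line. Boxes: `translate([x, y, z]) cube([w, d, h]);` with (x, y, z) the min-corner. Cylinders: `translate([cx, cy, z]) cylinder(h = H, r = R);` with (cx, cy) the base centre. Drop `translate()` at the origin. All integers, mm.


translate([544, 447, 0]) cylinder(h = 15, r = 160);
translate([544, 447, 15]) cylinder(h = 251, r = 23);
translate([544, 447, 266]) cylinder(h = 15, r = 160);


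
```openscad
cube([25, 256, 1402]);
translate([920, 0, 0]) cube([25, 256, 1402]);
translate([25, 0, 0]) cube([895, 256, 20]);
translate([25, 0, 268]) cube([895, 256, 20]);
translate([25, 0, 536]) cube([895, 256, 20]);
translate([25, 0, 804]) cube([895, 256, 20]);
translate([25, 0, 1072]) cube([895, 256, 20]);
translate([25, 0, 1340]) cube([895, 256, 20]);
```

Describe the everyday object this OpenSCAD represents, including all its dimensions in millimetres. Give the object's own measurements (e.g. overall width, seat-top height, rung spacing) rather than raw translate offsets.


An open bookshelf. Two side panels, each 25 mm thick, 256 mm deep and 1402 mm tall, stand 945 mm apart (outside-to-outside). Between them sit 6 shelves, each 20 mm thick and 256 mm deep, spanning the full gap between the sides. The bottom shelf rests on the floor (its underside at z = 0) and the clear gap between one shelf's top and the next shelf's underside is 248 mm.


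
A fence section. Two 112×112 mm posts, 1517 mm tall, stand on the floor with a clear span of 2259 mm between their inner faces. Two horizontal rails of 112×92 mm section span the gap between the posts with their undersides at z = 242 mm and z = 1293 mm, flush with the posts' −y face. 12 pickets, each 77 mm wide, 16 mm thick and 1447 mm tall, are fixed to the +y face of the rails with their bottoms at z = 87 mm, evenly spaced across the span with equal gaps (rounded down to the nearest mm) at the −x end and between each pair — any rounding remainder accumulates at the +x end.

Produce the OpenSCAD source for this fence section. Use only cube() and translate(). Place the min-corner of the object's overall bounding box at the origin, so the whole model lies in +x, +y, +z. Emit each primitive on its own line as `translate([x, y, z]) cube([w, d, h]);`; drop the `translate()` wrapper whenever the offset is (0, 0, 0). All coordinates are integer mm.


cube([112, 112, 1517]);
translate([2371, 0, 0]) cube([112, 112, 1517]);
translate([112, 0, 242]) cube([2259, 112, 92]);
translate([112, 0, 1293]) cube([2259, 112, 92]);
translate([214, 112, 87]) cube([77, 16, 1447]);
translate([393, 112, 87]) cube([77, 16, 1447]);
translate([572, 112, 87]) cube([77, 16, 1447]);
translate([751, 112, 87]) cube([77, 16, 1447]);
translate([930, 112, 87]) cube([77, 16, 1447]);
translate([1109, 112, 87]) cube([77, 16, 1447]);
translate([1288, 112, 87]) cube([77, 16, 1447]);
translate([1467, 112, 87]) cube([77, 16, 1447]);
translate([1646, 112, 87]) cube([77, 16, 1447]);
translate([1825, 112, 87]) cube([77, 16, 1447]);
translate([2004, 112, 87]) cube([77, 16, 1447]);
translate([2183, 112, 87]) cube([77, 16, 1447]);


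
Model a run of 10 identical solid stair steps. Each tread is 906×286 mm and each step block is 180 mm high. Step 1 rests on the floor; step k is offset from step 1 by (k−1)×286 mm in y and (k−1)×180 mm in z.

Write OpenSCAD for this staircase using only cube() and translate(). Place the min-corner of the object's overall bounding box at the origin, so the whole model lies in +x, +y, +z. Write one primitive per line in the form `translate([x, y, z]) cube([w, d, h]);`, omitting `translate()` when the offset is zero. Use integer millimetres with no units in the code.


cube([906, 286, 180]);
translate([0, 286, 180]) cube([906, 286, 180]);
translate([0, 572, 360]) cube([906, 286, 180]);
translate([0, 858, 540]) cube([906, 286, 180]);
translate([0, 1144, 720]) cube([906, 286, 180]);
translate([0, 1430, 900]) cube([906, 286, 180]);
translate([0, 1716, 1080]) cube([906, 286, 180]);
translate([0, 2002, 1260]) cube([906, 286, 180]);
translate([0, 2288, 1440]) cube([906, 286, 180]);
translate([0, 2574, 1620]) cube([906, 286, 180]);


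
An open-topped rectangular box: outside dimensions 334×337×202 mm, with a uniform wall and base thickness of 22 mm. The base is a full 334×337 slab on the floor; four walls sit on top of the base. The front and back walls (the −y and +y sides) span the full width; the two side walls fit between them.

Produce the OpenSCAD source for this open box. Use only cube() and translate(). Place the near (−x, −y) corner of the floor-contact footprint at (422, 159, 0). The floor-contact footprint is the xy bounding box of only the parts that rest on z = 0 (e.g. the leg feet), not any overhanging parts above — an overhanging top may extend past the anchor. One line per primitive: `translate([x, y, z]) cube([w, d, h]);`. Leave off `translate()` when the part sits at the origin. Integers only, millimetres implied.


translate([422, 159, 0]) cube([334, 337, 22]);
translate([422, 159, 22]) cube([334, 22, 180]);
translate([422, 474, 22]) cube([334, 22, 180]);
translate([422, 181, 22]) cube([22, 293, 180]);
translate([734, 181, 22]) cube([22, 293, 180]);


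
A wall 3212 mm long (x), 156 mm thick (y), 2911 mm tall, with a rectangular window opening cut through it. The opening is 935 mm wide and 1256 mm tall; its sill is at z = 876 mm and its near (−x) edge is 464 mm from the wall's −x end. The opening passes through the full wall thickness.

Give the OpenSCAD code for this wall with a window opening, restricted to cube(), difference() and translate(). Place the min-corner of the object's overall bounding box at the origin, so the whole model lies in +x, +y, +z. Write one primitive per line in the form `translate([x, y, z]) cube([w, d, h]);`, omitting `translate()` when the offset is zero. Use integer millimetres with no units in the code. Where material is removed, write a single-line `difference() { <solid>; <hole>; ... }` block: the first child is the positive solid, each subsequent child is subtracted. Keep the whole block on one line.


difference() { cube([3212, 156, 2911]); translate([464, 0, 876]) cube([935, 156, 1256]); }


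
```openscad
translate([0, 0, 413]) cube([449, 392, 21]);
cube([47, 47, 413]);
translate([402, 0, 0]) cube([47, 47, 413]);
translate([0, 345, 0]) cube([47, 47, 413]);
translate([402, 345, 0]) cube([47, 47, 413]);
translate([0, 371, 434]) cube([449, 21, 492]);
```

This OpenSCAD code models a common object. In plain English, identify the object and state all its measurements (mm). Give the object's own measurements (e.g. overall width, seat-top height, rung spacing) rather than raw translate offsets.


A chair. The seat is a 449×392×21 mm slab with its top at z = 434 mm, on four 47×47 mm corner legs (flush with the seat edges, standing on z = 0). A flat backrest 21 mm thick, 492 mm tall, spans the full seat width and rises from the seat top along its +y edge, rear face flush with the rear of the seat.


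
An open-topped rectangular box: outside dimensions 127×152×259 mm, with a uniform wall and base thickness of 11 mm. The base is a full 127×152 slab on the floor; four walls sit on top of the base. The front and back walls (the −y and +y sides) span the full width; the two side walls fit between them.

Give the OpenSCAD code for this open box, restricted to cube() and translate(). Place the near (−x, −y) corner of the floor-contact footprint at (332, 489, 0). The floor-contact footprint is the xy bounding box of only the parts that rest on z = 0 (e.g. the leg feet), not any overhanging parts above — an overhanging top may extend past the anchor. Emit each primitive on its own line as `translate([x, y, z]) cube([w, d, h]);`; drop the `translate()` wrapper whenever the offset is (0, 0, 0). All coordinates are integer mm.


translate([332, 489, 0]) cube([127, 152, 11]);
translate([332, 489, 11]) cube([127, 11, 248]);
translate([332, 630, 11]) cube([127, 11, 248]);
translate([332, 500, 11]) cube([11, 130, 248]);
translate([448, 500, 11]) cube([11, 130, 248]);


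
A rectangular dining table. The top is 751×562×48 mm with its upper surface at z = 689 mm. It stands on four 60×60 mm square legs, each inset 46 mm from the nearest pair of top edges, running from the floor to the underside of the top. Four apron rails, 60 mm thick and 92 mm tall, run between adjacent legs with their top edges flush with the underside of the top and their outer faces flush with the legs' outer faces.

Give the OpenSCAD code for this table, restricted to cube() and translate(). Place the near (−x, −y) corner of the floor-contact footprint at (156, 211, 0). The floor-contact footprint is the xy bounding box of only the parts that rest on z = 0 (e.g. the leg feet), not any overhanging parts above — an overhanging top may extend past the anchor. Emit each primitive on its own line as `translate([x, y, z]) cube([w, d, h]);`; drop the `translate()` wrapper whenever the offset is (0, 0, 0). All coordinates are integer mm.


translate([110, 165, 641]) cube([751, 562, 48]);
translate([156, 211, 0]) cube([60, 60, 641]);
translate([755, 211, 0]) cube([60, 60, 641]);
translate([156, 621, 0]) cube([60, 60, 641]);
translate([755, 621, 0]) cube([60, 60, 641]);
translate([216, 211, 549]) cube([539, 60, 92]);
translate([216, 621, 549]) cube([539, 60, 92]);
translate([156, 271, 549]) cube([60, 350, 92]);
translate([755, 271, 549]) cube([60, 350, 92]);


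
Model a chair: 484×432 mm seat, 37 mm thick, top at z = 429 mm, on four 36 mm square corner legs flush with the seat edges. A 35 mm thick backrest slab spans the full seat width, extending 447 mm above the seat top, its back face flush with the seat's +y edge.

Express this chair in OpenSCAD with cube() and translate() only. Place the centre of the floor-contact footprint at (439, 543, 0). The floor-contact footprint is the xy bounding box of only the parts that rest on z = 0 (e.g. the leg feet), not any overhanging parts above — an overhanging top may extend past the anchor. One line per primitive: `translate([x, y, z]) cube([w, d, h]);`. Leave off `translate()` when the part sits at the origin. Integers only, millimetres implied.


translate([197, 327, 392]) cube([484, 432, 37]);
translate([197, 327, 0]) cube([36, 36, 392]);
translate([645, 327, 0]) cube([36, 36, 392]);
translate([197, 723, 0]) cube([36, 36, 392]);
translate([645, 723, 0]) cube([36, 36, 392]);
translate([197, 724, 429]) cube([484, 35, 447]);


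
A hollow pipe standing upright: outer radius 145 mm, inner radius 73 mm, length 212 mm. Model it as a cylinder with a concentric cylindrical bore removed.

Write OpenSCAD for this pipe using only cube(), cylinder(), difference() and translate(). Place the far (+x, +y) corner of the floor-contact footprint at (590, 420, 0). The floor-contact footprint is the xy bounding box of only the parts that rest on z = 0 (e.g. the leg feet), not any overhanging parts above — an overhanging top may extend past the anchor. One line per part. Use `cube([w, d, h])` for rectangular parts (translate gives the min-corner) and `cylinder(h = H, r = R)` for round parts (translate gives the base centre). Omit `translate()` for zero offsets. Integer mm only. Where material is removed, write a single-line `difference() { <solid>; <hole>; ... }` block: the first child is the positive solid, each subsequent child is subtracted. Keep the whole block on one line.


difference() { translate([445, 275, 0]) cylinder(h = 212, r = 145); translate([445, 275, 0]) cylinder(h = 212, r = 73); }


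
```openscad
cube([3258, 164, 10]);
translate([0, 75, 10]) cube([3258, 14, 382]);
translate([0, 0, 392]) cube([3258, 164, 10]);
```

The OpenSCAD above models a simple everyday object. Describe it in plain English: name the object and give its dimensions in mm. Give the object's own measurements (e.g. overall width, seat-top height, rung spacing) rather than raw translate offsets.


An I-beam lying along x, 3258 mm long. Overall section height 402 mm. Two flanges 164 mm wide (y) and 10 mm thick, one on the floor and one at the top; a web 14 mm thick runs between them, centred on the flange width.


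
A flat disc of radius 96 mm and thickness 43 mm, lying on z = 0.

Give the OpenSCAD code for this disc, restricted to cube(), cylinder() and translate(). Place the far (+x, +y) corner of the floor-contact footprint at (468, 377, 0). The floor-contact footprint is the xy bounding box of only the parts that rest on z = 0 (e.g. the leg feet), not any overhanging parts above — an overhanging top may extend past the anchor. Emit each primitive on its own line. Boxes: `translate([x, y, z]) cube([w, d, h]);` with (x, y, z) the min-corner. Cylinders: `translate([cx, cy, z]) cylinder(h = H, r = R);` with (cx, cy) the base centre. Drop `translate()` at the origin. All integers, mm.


translate([372, 281, 0]) cylinder(h = 43, r = 96);


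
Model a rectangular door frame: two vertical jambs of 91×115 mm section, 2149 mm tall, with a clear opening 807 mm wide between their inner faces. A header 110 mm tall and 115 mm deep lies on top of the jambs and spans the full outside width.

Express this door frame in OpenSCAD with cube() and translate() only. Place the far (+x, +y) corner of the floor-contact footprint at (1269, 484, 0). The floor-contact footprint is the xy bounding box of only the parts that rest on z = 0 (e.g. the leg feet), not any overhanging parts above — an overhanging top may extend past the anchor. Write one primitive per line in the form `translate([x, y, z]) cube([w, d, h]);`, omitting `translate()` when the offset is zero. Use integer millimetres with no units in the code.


translate([280, 369, 0]) cube([91, 115, 2149]);
translate([1178, 369, 0]) cube([91, 115, 2149]);
translate([280, 369, 2149]) cube([989, 115, 110]);


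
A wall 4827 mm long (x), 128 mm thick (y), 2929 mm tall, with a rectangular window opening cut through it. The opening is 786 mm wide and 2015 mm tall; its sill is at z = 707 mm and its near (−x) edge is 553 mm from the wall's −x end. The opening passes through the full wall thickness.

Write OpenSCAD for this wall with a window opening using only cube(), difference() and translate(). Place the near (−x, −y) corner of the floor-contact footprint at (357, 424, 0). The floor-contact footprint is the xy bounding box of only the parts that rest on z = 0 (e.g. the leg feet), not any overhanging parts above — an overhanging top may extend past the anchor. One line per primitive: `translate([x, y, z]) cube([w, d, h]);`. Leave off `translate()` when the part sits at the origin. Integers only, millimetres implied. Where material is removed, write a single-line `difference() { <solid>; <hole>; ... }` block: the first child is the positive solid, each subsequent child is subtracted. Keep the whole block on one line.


difference() { translate([357, 424, 0]) cube([4827, 128, 2929]); translate([910, 424, 707]) cube([786, 128, 2015]); }


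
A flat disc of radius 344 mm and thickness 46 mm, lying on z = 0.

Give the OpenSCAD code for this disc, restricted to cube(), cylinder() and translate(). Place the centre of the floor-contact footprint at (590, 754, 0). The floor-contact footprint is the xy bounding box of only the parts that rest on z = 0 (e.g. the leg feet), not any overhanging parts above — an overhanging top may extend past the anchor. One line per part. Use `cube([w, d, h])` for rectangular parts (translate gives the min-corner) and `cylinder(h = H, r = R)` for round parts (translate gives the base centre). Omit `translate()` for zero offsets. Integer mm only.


translate([590, 754, 0]) cylinder(h = 46, r = 344);


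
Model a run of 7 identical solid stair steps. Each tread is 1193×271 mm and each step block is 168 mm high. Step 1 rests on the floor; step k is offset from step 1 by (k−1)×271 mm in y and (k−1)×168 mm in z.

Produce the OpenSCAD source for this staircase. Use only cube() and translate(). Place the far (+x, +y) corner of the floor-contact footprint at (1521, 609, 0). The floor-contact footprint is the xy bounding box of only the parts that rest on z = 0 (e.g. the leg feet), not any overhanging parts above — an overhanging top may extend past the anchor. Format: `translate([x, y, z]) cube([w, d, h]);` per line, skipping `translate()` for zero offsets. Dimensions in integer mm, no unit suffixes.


translate([328, 338, 0]) cube([1193, 271, 168]);
translate([328, 609, 168]) cube([1193, 271, 168]);
translate([328, 880, 336]) cube([1193, 271, 168]);
translate([328, 1151, 504]) cube([1193, 271, 168]);
translate([328, 1422, 672]) cube([1193, 271, 168]);
translate([328, 1693, 840]) cube([1193, 271, 168]);
translate([328, 1964, 1008]) cube([1193, 271, 168]);


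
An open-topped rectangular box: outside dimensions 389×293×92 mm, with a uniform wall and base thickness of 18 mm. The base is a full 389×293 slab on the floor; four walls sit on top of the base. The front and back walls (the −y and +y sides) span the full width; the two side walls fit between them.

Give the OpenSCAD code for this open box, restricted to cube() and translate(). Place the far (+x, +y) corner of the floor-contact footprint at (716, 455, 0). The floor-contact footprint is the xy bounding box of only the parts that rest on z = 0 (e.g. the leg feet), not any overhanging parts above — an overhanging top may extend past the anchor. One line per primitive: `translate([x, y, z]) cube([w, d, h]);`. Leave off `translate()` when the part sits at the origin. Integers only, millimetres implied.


translate([327, 162, 0]) cube([389, 293, 18]);
translate([327, 162, 18]) cube([389, 18, 74]);
translate([327, 437, 18]) cube([389, 18, 74]);
translate([327, 180, 18]) cube([18, 257, 74]);
translate([698, 180, 18]) cube([18, 257, 74]);


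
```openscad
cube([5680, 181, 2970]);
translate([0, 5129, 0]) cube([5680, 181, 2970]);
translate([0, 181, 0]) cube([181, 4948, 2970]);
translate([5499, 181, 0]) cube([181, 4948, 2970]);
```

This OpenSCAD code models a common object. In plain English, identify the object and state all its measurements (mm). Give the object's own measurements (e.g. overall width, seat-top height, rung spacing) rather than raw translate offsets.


The wall frame of a small rectangular building: four walls, each 2970 mm tall and 181 mm thick, enclosing a footprint 5680 mm (x) by 5310 mm (y) outside-to-outside, with no floor or roof. The front and back walls (the −y and +y sides) span the full width; the two side walls fit between them.


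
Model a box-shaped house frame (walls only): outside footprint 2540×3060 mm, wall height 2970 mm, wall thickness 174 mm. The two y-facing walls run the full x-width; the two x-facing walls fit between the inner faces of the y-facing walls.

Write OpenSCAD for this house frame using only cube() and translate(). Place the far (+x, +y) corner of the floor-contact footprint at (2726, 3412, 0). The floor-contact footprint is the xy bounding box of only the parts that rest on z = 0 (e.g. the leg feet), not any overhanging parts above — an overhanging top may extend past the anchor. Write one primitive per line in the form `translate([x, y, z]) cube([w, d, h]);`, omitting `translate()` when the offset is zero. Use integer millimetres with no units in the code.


translate([186, 352, 0]) cube([2540, 174, 2970]);
translate([186, 3238, 0]) cube([2540, 174, 2970]);
translate([186, 526, 0]) cube([174, 2712, 2970]);
translate([2552, 526, 0]) cube([174, 2712, 2970]);


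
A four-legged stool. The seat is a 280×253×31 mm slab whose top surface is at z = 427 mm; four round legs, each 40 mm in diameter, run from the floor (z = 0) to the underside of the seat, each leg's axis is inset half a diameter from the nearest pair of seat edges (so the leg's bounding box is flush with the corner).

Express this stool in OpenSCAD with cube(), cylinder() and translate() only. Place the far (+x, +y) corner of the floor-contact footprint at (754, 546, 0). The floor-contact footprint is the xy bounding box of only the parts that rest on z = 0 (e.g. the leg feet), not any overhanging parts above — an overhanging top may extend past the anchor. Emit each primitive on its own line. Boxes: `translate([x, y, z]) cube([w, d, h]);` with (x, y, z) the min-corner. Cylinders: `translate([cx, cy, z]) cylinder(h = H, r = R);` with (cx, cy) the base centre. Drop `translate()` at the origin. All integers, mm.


translate([474, 293, 396]) cube([280, 253, 31]);
translate([494, 313, 0]) cylinder(h = 396, r = 20);
translate([734, 313, 0]) cylinder(h = 396, r = 20);
translate([494, 526, 0]) cylinder(h = 396, r = 20);
translate([734, 526, 0]) cylinder(h = 396, r = 20);


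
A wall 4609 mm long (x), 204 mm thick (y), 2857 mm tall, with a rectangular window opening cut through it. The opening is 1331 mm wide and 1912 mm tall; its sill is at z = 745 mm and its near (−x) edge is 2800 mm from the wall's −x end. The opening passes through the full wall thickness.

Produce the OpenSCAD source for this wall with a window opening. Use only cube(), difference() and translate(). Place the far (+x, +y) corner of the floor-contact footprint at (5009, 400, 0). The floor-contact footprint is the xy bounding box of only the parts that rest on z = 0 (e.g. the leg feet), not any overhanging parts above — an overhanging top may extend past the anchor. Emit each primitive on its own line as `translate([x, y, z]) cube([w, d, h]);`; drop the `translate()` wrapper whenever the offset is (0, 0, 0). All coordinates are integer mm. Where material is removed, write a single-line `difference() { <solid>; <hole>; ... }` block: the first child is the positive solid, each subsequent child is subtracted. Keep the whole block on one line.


difference() { translate([400, 196, 0]) cube([4609, 204, 2857]); translate([3200, 196, 745]) cube([1331, 204, 1912]); }


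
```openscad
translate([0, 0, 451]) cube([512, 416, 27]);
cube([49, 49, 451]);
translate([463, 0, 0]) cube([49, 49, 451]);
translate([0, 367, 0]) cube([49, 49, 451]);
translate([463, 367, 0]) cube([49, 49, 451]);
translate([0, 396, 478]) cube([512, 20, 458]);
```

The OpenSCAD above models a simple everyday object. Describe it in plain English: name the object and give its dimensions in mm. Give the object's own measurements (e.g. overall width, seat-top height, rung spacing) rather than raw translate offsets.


A chair. The seat is a 512×416×27 mm slab with its top at z = 478 mm, on four 49×49 mm corner legs (flush with the seat edges, standing on z = 0). A flat backrest 20 mm thick, 458 mm tall, spans the full seat width and rises from the seat top along its +y edge, rear face flush with the rear of the seat.


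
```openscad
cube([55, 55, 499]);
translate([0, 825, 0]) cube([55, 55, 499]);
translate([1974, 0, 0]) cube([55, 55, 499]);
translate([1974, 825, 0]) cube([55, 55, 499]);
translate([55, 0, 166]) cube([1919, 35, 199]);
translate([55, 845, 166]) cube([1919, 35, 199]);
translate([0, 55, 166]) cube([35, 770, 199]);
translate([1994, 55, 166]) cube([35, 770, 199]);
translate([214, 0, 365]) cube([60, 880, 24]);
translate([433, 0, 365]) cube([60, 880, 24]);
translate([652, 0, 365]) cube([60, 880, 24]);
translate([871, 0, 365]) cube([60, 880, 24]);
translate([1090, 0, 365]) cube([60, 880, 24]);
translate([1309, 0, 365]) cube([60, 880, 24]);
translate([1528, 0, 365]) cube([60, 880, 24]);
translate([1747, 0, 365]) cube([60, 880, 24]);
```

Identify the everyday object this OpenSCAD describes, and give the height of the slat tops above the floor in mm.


A bed frame. The slat-top height is 389 mm.

Four posts, four rails, and a row of slats — a bed frame. Slats sit on the rails at z = 166 + 199 = 365; with slat thickness 24, the top is 389 mm.


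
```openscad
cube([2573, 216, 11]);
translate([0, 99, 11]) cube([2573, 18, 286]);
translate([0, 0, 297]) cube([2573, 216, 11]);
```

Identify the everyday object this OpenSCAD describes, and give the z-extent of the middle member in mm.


An I-beam. The web height is 286 mm.

Two wide flanges with a thin centred web — an I-beam. Overall 308 mm minus two 11 mm flanges gives a web of 308 − 2·11 = 286 mm.


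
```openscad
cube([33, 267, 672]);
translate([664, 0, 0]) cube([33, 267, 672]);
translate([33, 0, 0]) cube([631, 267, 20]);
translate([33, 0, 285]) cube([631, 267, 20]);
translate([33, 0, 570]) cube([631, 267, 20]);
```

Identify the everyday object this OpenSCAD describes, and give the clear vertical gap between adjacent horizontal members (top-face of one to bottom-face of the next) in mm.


A bookshelf. The clear shelf gap is 265 mm.

Two tall side panels with 3 horizontal boards between them — a bookshelf. The first two shelf undersides are at z = 0 and z = 285; with shelf thickness 20, the clear gap is 285 − 0 − 20 = 265 mm.


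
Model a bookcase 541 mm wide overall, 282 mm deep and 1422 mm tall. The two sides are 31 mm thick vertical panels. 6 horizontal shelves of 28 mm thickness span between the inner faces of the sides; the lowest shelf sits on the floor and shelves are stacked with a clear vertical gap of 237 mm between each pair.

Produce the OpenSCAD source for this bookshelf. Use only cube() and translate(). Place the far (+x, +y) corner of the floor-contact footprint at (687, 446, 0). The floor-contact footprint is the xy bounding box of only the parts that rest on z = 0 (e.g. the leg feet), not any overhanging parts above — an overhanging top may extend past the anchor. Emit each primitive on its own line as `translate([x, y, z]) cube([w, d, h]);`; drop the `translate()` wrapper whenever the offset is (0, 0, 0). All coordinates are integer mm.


translate([146, 164, 0]) cube([31, 282, 1422]);
translate([656, 164, 0]) cube([31, 282, 1422]);
translate([177, 164, 0]) cube([479, 282, 28]);
translate([177, 164, 265]) cube([479, 282, 28]);
translate([177, 164, 530]) cube([479, 282, 28]);
translate([177, 164, 795]) cube([479, 282, 28]);
translate([177, 164, 1060]) cube([479, 282, 28]);
translate([177, 164, 1325]) cube([479, 282, 28]);


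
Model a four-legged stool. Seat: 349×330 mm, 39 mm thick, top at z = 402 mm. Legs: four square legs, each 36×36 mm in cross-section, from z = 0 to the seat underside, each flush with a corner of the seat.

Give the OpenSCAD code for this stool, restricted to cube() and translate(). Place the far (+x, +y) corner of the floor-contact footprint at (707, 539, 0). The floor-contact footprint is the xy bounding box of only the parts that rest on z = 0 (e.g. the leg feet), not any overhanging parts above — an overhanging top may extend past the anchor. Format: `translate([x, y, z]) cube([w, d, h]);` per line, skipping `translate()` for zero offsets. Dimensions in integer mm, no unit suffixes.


translate([358, 209, 363]) cube([349, 330, 39]);
translate([358, 209, 0]) cube([36, 36, 363]);
translate([671, 209, 0]) cube([36, 36, 363]);
translate([358, 503, 0]) cube([36, 36, 363]);
translate([671, 503, 0]) cube([36, 36, 363]);


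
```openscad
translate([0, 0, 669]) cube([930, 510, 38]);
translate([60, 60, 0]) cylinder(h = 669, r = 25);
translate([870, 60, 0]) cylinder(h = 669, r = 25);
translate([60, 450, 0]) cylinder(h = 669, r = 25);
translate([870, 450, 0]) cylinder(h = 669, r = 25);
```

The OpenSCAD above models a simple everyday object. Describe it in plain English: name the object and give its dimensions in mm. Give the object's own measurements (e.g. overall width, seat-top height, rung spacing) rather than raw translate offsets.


A table: top 930 mm (x) × 510 mm (y), 38 mm thick, upper face at z = 707 mm, on four round legs of 50 mm diameter, each leg's bounding box inset 35 mm from the nearest pair of top edges from z = 0 to the bottom of the top.


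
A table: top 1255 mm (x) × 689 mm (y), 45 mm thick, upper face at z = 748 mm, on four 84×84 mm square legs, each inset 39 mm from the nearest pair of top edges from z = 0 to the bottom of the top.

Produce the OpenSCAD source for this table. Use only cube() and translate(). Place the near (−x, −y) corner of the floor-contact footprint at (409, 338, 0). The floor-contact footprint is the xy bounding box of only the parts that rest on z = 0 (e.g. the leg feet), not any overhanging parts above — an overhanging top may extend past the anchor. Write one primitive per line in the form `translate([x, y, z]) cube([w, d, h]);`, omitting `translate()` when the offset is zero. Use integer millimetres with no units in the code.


// leg_h = 748 - 45 = 703
translate([370, 299, 703]) cube([1255, 689, 45]);
translate([409, 338, 0]) cube([84, 84, 703]);
translate([1502, 338, 0]) cube([84, 84, 703]);
translate([409, 865, 0]) cube([84, 84, 703]);
translate([1502, 865, 0]) cube([84, 84, 703]);


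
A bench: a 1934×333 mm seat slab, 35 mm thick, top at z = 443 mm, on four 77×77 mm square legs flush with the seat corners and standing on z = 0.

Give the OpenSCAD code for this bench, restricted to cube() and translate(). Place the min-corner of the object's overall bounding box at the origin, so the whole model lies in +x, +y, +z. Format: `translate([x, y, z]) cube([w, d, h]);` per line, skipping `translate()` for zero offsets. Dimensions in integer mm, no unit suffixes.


// leg_h = 443 − 35 = 408
translate([0, 0, 408]) cube([1934, 333, 35]);
cube([77, 77, 408]);
translate([0, 256, 0]) cube([77, 77, 408]);
translate([1857, 0, 0]) cube([77, 77, 408]);
translate([1857, 256, 0]) cube([77, 77, 408]);


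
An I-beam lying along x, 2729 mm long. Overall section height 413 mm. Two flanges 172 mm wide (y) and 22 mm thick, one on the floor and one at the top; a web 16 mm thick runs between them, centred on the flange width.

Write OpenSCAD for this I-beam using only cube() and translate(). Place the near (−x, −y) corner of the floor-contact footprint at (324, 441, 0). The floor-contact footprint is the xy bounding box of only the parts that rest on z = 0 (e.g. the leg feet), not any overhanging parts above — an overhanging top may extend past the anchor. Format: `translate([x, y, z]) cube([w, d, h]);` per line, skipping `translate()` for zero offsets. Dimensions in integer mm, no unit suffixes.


translate([324, 441, 0]) cube([2729, 172, 22]);
translate([324, 519, 22]) cube([2729, 16, 369]);
translate([324, 441, 391]) cube([2729, 172, 22]);


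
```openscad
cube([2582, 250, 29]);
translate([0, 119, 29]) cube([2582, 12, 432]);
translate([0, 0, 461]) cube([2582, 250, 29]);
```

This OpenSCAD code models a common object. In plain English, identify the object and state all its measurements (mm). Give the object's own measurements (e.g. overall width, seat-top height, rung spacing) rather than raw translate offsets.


An I-beam lying along x, 2582 mm long. Overall section height 490 mm. Two flanges 250 mm wide (y) and 29 mm thick, one on the floor and one at the top; a web 12 mm thick runs between them, centred on the flange width.


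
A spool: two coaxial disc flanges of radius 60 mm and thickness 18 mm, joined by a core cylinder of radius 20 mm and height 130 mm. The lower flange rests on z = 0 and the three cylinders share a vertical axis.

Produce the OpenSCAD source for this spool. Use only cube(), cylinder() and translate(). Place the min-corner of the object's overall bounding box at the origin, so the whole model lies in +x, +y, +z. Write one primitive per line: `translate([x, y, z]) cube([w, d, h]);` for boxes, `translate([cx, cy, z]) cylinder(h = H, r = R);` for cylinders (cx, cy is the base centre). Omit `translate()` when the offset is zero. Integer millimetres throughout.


translate([60, 60, 0]) cylinder(h = 18, r = 60);
translate([60, 60, 18]) cylinder(h = 130, r = 20);
translate([60, 60, 148]) cylinder(h = 18, r = 60);


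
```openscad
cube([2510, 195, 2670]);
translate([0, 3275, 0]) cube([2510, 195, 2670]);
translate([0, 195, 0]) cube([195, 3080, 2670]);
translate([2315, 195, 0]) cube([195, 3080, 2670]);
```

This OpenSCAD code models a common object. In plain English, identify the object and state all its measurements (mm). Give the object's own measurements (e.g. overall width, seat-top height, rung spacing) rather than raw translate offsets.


The wall frame of a small rectangular building: four walls, each 2670 mm tall and 195 mm thick, enclosing a footprint 2510 mm (x) by 3470 mm (y) outside-to-outside, with no floor or roof. The front and back walls (the −y and +y sides) span the full width; the two side walls fit between them.


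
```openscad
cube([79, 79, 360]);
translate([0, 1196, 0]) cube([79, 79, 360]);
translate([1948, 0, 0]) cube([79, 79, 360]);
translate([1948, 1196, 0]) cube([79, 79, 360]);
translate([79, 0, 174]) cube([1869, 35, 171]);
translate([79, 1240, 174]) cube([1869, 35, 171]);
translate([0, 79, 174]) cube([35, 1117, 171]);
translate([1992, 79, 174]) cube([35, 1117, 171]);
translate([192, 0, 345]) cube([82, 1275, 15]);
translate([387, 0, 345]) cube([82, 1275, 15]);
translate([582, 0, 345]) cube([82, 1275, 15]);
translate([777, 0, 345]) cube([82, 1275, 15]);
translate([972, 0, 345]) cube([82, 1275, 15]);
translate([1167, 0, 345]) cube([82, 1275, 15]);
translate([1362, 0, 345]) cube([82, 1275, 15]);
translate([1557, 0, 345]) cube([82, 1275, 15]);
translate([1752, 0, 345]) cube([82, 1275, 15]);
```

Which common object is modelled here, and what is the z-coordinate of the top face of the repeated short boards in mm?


A bed frame. The slat-top height is 360 mm.

Four posts, four rails, and a row of slats — a bed frame. Slats sit on the rails at z = 174 + 171 = 345; with slat thickness 15, the top is 360 mm.


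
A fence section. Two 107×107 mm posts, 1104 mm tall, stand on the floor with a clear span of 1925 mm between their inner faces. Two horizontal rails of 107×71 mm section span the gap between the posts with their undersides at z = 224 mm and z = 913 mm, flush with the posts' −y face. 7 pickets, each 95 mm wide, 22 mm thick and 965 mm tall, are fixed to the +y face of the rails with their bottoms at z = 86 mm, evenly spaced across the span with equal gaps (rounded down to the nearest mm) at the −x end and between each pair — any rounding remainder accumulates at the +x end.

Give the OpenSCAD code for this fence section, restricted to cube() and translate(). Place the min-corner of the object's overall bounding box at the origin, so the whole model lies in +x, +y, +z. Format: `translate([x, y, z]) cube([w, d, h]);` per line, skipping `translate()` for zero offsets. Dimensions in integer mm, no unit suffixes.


cube([107, 107, 1104]);
translate([2032, 0, 0]) cube([107, 107, 1104]);
translate([107, 0, 224]) cube([1925, 107, 71]);
translate([107, 0, 913]) cube([1925, 107, 71]);
translate([264, 107, 86]) cube([95, 22, 965]);
translate([516, 107, 86]) cube([95, 22, 965]);
translate([768, 107, 86]) cube([95, 22, 965]);
translate([1020, 107, 86]) cube([95, 22, 965]);
translate([1272, 107, 86]) cube([95, 22, 965]);
translate([1524, 107, 86]) cube([95, 22, 965]);
translate([1776, 107, 86]) cube([95, 22, 965]);


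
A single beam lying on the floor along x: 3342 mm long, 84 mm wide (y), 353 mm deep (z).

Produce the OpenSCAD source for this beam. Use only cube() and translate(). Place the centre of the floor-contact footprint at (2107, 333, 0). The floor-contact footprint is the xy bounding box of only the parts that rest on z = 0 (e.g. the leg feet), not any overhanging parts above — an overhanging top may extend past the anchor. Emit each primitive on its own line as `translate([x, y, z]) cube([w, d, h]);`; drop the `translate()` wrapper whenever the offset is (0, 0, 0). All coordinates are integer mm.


translate([436, 291, 0]) cube([3342, 84, 353]);


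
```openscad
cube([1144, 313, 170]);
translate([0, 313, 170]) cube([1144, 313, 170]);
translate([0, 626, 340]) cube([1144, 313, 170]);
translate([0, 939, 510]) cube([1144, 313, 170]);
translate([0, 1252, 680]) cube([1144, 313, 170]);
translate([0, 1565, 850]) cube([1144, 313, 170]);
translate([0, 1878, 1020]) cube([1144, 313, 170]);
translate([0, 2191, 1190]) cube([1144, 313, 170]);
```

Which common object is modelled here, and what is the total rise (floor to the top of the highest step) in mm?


A staircase. The total rise is 1360 mm.

8 identical blocks, each offset up and back from the previous — a staircase. Each step is 170 mm tall and there are 8 of them, so the total rise is 8 × 170 = 1360 mm.


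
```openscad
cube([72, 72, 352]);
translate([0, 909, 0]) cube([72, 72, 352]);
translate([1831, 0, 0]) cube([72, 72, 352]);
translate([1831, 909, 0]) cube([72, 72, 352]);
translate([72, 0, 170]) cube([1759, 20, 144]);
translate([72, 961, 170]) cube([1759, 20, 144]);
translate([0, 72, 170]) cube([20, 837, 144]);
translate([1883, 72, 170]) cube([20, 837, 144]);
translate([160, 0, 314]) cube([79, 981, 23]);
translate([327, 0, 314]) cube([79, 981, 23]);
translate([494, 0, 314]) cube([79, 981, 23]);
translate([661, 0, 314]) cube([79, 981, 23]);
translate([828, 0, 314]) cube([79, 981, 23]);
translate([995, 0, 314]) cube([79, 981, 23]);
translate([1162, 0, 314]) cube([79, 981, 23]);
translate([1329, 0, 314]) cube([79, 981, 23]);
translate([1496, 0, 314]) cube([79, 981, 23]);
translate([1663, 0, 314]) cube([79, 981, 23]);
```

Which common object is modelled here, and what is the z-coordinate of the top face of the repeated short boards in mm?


A bed frame. The slat-top height is 337 mm.

Four posts, four rails, and a row of slats — a bed frame. Slats sit on the rails at z = 170 + 144 = 314; with slat thickness 23, the top is 337 mm.


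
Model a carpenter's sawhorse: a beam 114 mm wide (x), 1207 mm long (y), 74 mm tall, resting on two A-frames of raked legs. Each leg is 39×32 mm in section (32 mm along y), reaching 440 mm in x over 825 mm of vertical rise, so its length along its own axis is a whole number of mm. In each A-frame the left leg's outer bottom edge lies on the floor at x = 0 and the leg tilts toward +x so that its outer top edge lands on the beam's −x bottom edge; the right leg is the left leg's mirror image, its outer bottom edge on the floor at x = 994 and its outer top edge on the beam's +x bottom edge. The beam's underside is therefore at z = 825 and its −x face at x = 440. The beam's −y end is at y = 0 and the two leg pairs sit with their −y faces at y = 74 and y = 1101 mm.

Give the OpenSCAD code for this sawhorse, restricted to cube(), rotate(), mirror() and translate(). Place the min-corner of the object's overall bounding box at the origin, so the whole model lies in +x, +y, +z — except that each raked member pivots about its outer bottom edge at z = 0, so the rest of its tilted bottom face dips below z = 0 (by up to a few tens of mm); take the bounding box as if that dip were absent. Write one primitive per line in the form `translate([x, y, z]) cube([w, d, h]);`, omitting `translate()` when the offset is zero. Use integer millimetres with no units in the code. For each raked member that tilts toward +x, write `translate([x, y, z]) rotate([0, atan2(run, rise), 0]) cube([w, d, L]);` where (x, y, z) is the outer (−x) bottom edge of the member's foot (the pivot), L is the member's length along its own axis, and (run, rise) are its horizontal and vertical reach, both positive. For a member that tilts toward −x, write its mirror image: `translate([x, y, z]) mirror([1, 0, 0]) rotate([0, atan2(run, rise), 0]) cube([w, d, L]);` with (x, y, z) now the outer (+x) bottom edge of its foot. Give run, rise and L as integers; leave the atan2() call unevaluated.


translate([440, 0, 825]) cube([114, 1207, 74]);
translate([0, 74, 0]) rotate([0, atan2(440, 825), 0]) cube([39, 32, 935]);
translate([994, 74, 0]) mirror([1, 0, 0]) rotate([0, atan2(440, 825), 0]) cube([39, 32, 935]);
translate([0, 1101, 0]) rotate([0, atan2(440, 825), 0]) cube([39, 32, 935]);
translate([994, 1101, 0]) mirror([1, 0, 0]) rotate([0, atan2(440, 825), 0]) cube([39, 32, 935]);
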